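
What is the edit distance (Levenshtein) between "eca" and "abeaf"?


Computing edit distance: "eca" -> "abeaf"
DP table:
           a    b    e    a    f
      0    1    2    3    4    5
  e   1    1    2    2    3    4
  c   2    2    2    3    3    4
  a   3    2    3    3    3    4
Edit distance = dp[3][5] = 4

4


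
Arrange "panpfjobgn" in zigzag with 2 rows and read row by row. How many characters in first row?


Zigzag "panpfjobgn" into 2 rows:
Placing characters:
  'p' => row 0
  'a' => row 1
  'n' => row 0
  'p' => row 1
  'f' => row 0
  'j' => row 1
  'o' => row 0
  'b' => row 1
  'g' => row 0
  'n' => row 1
Rows:
  Row 0: "pnfog"
  Row 1: "apjbn"
First row length: 5

5


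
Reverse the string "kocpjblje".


Input: kocpjblje
Reading characters right to left:
  Position 8: 'e'
  Position 7: 'j'
  Position 6: 'l'
  Position 5: 'b'
  Position 4: 'j'
  Position 3: 'p'
  Position 2: 'c'
  Position 1: 'o'
  Position 0: 'k'
Reversed: ejlbjpcok

ejlbjpcok


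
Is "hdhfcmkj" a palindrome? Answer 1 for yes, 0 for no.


Input: hdhfcmkj
Reversed: jkmcfhdh
  Compare pos 0 ('h') with pos 7 ('j'): MISMATCH
  Compare pos 1 ('d') with pos 6 ('k'): MISMATCH
  Compare pos 2 ('h') with pos 5 ('m'): MISMATCH
  Compare pos 3 ('f') with pos 4 ('c'): MISMATCH
Result: not a palindrome

0


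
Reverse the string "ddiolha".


Input: ddiolha
Reading characters right to left:
  Position 6: 'a'
  Position 5: 'h'
  Position 4: 'l'
  Position 3: 'o'
  Position 2: 'i'
  Position 1: 'd'
  Position 0: 'd'
Reversed: ahloidd

ahloidd


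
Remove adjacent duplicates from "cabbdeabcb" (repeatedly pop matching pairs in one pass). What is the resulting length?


Input: cabbdeabcb
Stack-based adjacent duplicate removal:
  Read 'c': push. Stack: c
  Read 'a': push. Stack: ca
  Read 'b': push. Stack: cab
  Read 'b': matches stack top 'b' => pop. Stack: ca
  Read 'd': push. Stack: cad
  Read 'e': push. Stack: cade
  Read 'a': push. Stack: cadea
  Read 'b': push. Stack: cadeab
  Read 'c': push. Stack: cadeabc
  Read 'b': push. Stack: cadeabcb
Final stack: "cadeabcb" (length 8)

8


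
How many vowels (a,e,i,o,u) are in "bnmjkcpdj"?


Input: bnmjkcpdj
Checking each character:
  'b' at position 0: consonant
  'n' at position 1: consonant
  'm' at position 2: consonant
  'j' at position 3: consonant
  'k' at position 4: consonant
  'c' at position 5: consonant
  'p' at position 6: consonant
  'd' at position 7: consonant
  'j' at position 8: consonant
Total vowels: 0

0


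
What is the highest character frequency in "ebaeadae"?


Input: ebaeadae
Character counts:
  'a': 3
  'b': 1
  'd': 1
  'e': 3
Maximum frequency: 3

3


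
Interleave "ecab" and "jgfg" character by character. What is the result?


Interleaving "ecab" and "jgfg":
  Position 0: 'e' from first, 'j' from second => "ej"
  Position 1: 'c' from first, 'g' from second => "cg"
  Position 2: 'a' from first, 'f' from second => "af"
  Position 3: 'b' from first, 'g' from second => "bg"
Result: ejcgafbg

ejcgafbg


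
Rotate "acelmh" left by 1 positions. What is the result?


Input: "acelmh", rotate left by 1
First 1 characters: "a"
Remaining characters: "celmh"
Concatenate remaining + first: "celmh" + "a" = "celmha"

celmha


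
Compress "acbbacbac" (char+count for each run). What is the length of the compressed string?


Input: acbbacbac
Runs:
  'a' x 1 => "a1"
  'c' x 1 => "c1"
  'b' x 2 => "b2"
  'a' x 1 => "a1"
  'c' x 1 => "c1"
  'b' x 1 => "b1"
  'a' x 1 => "a1"
  'c' x 1 => "c1"
Compressed: "a1c1b2a1c1b1a1c1"
Compressed length: 16

16


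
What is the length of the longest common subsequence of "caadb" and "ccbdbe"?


LCS of "caadb" and "ccbdbe"
DP table:
           c    c    b    d    b    e
      0    0    0    0    0    0    0
  c   0    1    1    1    1    1    1
  a   0    1    1    1    1    1    1
  a   0    1    1    1    1    1    1
  d   0    1    1    1    2    2    2
  b   0    1    1    2    2    3    3
LCS length = dp[5][6] = 3

3


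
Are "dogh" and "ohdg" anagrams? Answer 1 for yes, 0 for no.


Strings: "dogh", "ohdg"
Sorted first:  dgho
Sorted second: dgho
Sorted forms match => anagrams

1


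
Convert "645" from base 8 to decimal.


Input: "645" in base 8
Positional expansion:
  Digit '6' (value 6) x 8^2 = 384
  Digit '4' (value 4) x 8^1 = 32
  Digit '5' (value 5) x 8^0 = 5
Sum = 421

421


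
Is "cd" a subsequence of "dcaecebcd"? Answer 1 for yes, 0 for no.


Check if "cd" is a subsequence of "dcaecebcd"
Greedy scan:
  Position 0 ('d'): no match needed
  Position 1 ('c'): matches sub[0] = 'c'
  Position 2 ('a'): no match needed
  Position 3 ('e'): no match needed
  Position 4 ('c'): no match needed
  Position 5 ('e'): no match needed
  Position 6 ('b'): no match needed
  Position 7 ('c'): no match needed
  Position 8 ('d'): matches sub[1] = 'd'
All 2 characters matched => is a subsequence

1


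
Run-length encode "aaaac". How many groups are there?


Input: aaaac
Scanning for consecutive runs:
  Group 1: 'a' x 4 (positions 0-3)
  Group 2: 'c' x 1 (positions 4-4)
Total groups: 2

2


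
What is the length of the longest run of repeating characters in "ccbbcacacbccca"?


Input: "ccbbcacacbccca"
Scanning for longest run:
  Position 1 ('c'): continues run of 'c', length=2
  Position 2 ('b'): new char, reset run to 1
  Position 3 ('b'): continues run of 'b', length=2
  Position 4 ('c'): new char, reset run to 1
  Position 5 ('a'): new char, reset run to 1
  Position 6 ('c'): new char, reset run to 1
  Position 7 ('a'): new char, reset run to 1
  Position 8 ('c'): new char, reset run to 1
  Position 9 ('b'): new char, reset run to 1
  Position 10 ('c'): new char, reset run to 1
  Position 11 ('c'): continues run of 'c', length=2
  Position 12 ('c'): continues run of 'c', length=3
  Position 13 ('a'): new char, reset run to 1
Longest run: 'c' with length 3

3


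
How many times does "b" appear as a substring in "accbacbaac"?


Searching for "b" in "accbacbaac"
Scanning each position:
  Position 0: "a" => no
  Position 1: "c" => no
  Position 2: "c" => no
  Position 3: "b" => MATCH
  Position 4: "a" => no
  Position 5: "c" => no
  Position 6: "b" => MATCH
  Position 7: "a" => no
  Position 8: "a" => no
  Position 9: "c" => no
Total occurrences: 2

2


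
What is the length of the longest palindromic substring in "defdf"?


Input: "defdf"
Checking substrings for palindromes:
  [2:5] "fdf" (len 3) => palindrome
Longest palindromic substring: "fdf" with length 3

3


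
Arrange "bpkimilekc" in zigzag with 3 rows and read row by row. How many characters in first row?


Zigzag "bpkimilekc" into 3 rows:
Placing characters:
  'b' => row 0
  'p' => row 1
  'k' => row 2
  'i' => row 1
  'm' => row 0
  'i' => row 1
  'l' => row 2
  'e' => row 1
  'k' => row 0
  'c' => row 1
Rows:
  Row 0: "bmk"
  Row 1: "piiec"
  Row 2: "kl"
First row length: 3

3


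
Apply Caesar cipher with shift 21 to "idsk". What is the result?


Caesar cipher: shift "idsk" by 21
  'i' (pos 8) + 21 = pos 3 = 'd'
  'd' (pos 3) + 21 = pos 24 = 'y'
  's' (pos 18) + 21 = pos 13 = 'n'
  'k' (pos 10) + 21 = pos 5 = 'f'
Result: dynf

dynf


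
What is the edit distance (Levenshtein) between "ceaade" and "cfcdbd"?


Computing edit distance: "ceaade" -> "cfcdbd"
DP table:
           c    f    c    d    b    d
      0    1    2    3    4    5    6
  c   1    0    1    2    3    4    5
  e   2    1    1    2    3    4    5
  a   3    2    2    2    3    4    5
  a   4    3    3    3    3    4    5
  d   5    4    4    4    3    4    4
  e   6    5    5    5    4    4    5
Edit distance = dp[6][6] = 5

5


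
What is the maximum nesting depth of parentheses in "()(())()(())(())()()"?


Input: "()(())()(())(())()()"
Tracking depth:
  Position 0 '(': depth becomes 1
  Position 1 ')': depth becomes 0
  Position 2 '(': depth becomes 1
  Position 3 '(': depth becomes 2
  Position 4 ')': depth becomes 1
  Position 5 ')': depth becomes 0
  Position 6 '(': depth becomes 1
  Position 7 ')': depth becomes 0
  Position 8 '(': depth becomes 1
  Position 9 '(': depth becomes 2
  Position 10 ')': depth becomes 1
  Position 11 ')': depth becomes 0
  Position 12 '(': depth becomes 1
  Position 13 '(': depth becomes 2
  Position 14 ')': depth becomes 1
  Position 15 ')': depth becomes 0
  Position 16 '(': depth becomes 1
  Position 17 ')': depth becomes 0
  Position 18 '(': depth becomes 1
  Position 19 ')': depth becomes 0
Maximum depth reached: 2

2


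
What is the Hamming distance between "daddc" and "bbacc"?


Comparing "daddc" and "bbacc" position by position:
  Position 0: 'd' vs 'b' => differ
  Position 1: 'a' vs 'b' => differ
  Position 2: 'd' vs 'a' => differ
  Position 3: 'd' vs 'c' => differ
  Position 4: 'c' vs 'c' => same
Total differences (Hamming distance): 4

4


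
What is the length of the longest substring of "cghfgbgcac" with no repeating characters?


Input: "cghfgbgcac"
Sliding window (track last position of each char):
  Position 0 ('c'): window [0,0] length 1 -- new best
  Position 1 ('g'): window [0,1] length 2 -- new best
  Position 2 ('h'): window [0,2] length 3 -- new best
  Position 3 ('f'): window [0,3] length 4 -- new best
  Position 4 ('g'): repeat (last at 1), move window start to 2
  Position 4 ('g'): window [2,4] length 3
  Position 5 ('b'): window [2,5] length 4
  Position 6 ('g'): repeat (last at 4), move window start to 5
  Position 6 ('g'): window [5,6] length 2
  Position 7 ('c'): window [5,7] length 3
  Position 8 ('a'): window [5,8] length 4
  Position 9 ('c'): repeat (last at 7), move window start to 8
  Position 9 ('c'): window [8,9] length 2
Longest substring with no repeats: "cghf" with length 4

4


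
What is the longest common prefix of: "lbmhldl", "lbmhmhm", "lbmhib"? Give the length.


Words: lbmhldl, lbmhmhm, lbmhib
  Position 0: all 'l' => match
  Position 1: all 'b' => match
  Position 2: all 'm' => match
  Position 3: all 'h' => match
  Position 4: ('l', 'm', 'i') => mismatch, stop
LCP = "lbmh" (length 4)

4


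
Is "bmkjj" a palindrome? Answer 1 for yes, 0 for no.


Input: bmkjj
Reversed: jjkmb
  Compare pos 0 ('b') with pos 4 ('j'): MISMATCH
  Compare pos 1 ('m') with pos 3 ('j'): MISMATCH
Result: not a palindrome

0


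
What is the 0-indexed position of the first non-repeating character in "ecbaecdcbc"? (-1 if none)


Input: ecbaecdcbc
Character frequencies:
  'a': 1
  'b': 2
  'c': 4
  'd': 1
  'e': 2
Scanning left to right for freq == 1:
  Position 0 ('e'): freq=2, skip
  Position 1 ('c'): freq=4, skip
  Position 2 ('b'): freq=2, skip
  Position 3 ('a'): unique! => answer = 3

3


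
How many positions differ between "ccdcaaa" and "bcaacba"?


Comparing "ccdcaaa" and "bcaacba" position by position:
  Position 0: 'c' vs 'b' => DIFFER
  Position 1: 'c' vs 'c' => same
  Position 2: 'd' vs 'a' => DIFFER
  Position 3: 'c' vs 'a' => DIFFER
  Position 4: 'a' vs 'c' => DIFFER
  Position 5: 'a' vs 'b' => DIFFER
  Position 6: 'a' vs 'a' => same
Positions that differ: 5

5


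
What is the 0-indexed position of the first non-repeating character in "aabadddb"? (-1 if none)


Input: aabadddb
Character frequencies:
  'a': 3
  'b': 2
  'd': 3
Scanning left to right for freq == 1:
  Position 0 ('a'): freq=3, skip
  Position 1 ('a'): freq=3, skip
  Position 2 ('b'): freq=2, skip
  Position 3 ('a'): freq=3, skip
  Position 4 ('d'): freq=3, skip
  Position 5 ('d'): freq=3, skip
  Position 6 ('d'): freq=3, skip
  Position 7 ('b'): freq=2, skip
  No unique character found => answer = -1

-1


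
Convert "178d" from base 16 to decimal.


Input: "178d" in base 16
Positional expansion:
  Digit '1' (value 1) x 16^3 = 4096
  Digit '7' (value 7) x 16^2 = 1792
  Digit '8' (value 8) x 16^1 = 128
  Digit 'd' (value 13) x 16^0 = 13
Sum = 6029

6029


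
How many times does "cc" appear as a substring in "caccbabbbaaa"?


Searching for "cc" in "caccbabbbaaa"
Scanning each position:
  Position 0: "ca" => no
  Position 1: "ac" => no
  Position 2: "cc" => MATCH
  Position 3: "cb" => no
  Position 4: "ba" => no
  Position 5: "ab" => no
  Position 6: "bb" => no
  Position 7: "bb" => no
  Position 8: "ba" => no
  Position 9: "aa" => no
  Position 10: "aa" => no
Total occurrences: 1

1


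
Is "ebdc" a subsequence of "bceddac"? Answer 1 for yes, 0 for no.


Check if "ebdc" is a subsequence of "bceddac"
Greedy scan:
  Position 0 ('b'): no match needed
  Position 1 ('c'): no match needed
  Position 2 ('e'): matches sub[0] = 'e'
  Position 3 ('d'): no match needed
  Position 4 ('d'): no match needed
  Position 5 ('a'): no match needed
  Position 6 ('c'): no match needed
Only matched 1/4 characters => not a subsequence

0


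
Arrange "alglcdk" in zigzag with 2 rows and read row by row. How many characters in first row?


Zigzag "alglcdk" into 2 rows:
Placing characters:
  'a' => row 0
  'l' => row 1
  'g' => row 0
  'l' => row 1
  'c' => row 0
  'd' => row 1
  'k' => row 0
Rows:
  Row 0: "agck"
  Row 1: "lld"
First row length: 4

4


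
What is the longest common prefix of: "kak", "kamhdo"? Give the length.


Words: kak, kamhdo
  Position 0: all 'k' => match
  Position 1: all 'a' => match
  Position 2: ('k', 'm') => mismatch, stop
LCP = "ka" (length 2)

2


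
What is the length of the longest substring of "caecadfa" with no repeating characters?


Input: "caecadfa"
Sliding window (track last position of each char):
  Position 0 ('c'): window [0,0] length 1 -- new best
  Position 1 ('a'): window [0,1] length 2 -- new best
  Position 2 ('e'): window [0,2] length 3 -- new best
  Position 3 ('c'): repeat (last at 0), move window start to 1
  Position 3 ('c'): window [1,3] length 3
  Position 4 ('a'): repeat (last at 1), move window start to 2
  Position 4 ('a'): window [2,4] length 3
  Position 5 ('d'): window [2,5] length 4 -- new best
  Position 6 ('f'): window [2,6] length 5 -- new best
  Position 7 ('a'): repeat (last at 4), move window start to 5
  Position 7 ('a'): window [5,7] length 3
Longest substring with no repeats: "ecadf" with length 5

5


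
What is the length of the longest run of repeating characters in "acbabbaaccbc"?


Input: "acbabbaaccbc"
Scanning for longest run:
  Position 1 ('c'): new char, reset run to 1
  Position 2 ('b'): new char, reset run to 1
  Position 3 ('a'): new char, reset run to 1
  Position 4 ('b'): new char, reset run to 1
  Position 5 ('b'): continues run of 'b', length=2
  Position 6 ('a'): new char, reset run to 1
  Position 7 ('a'): continues run of 'a', length=2
  Position 8 ('c'): new char, reset run to 1
  Position 9 ('c'): continues run of 'c', length=2
  Position 10 ('b'): new char, reset run to 1
  Position 11 ('c'): new char, reset run to 1
Longest run: 'b' with length 2

2


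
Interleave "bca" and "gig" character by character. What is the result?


Interleaving "bca" and "gig":
  Position 0: 'b' from first, 'g' from second => "bg"
  Position 1: 'c' from first, 'i' from second => "ci"
  Position 2: 'a' from first, 'g' from second => "ag"
Result: bgciag

bgciag


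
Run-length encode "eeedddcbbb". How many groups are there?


Input: eeedddcbbb
Scanning for consecutive runs:
  Group 1: 'e' x 3 (positions 0-2)
  Group 2: 'd' x 3 (positions 3-5)
  Group 3: 'c' x 1 (positions 6-6)
  Group 4: 'b' x 3 (positions 7-9)
Total groups: 4

4


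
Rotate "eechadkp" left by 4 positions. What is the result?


Input: "eechadkp", rotate left by 4
First 4 characters: "eech"
Remaining characters: "adkp"
Concatenate remaining + first: "adkp" + "eech" = "adkpeech"

adkpeech


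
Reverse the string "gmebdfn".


Input: gmebdfn
Reading characters right to left:
  Position 6: 'n'
  Position 5: 'f'
  Position 4: 'd'
  Position 3: 'b'
  Position 2: 'e'
  Position 1: 'm'
  Position 0: 'g'
Reversed: nfdbemg

nfdbemg


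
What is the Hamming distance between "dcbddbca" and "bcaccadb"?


Comparing "dcbddbca" and "bcaccadb" position by position:
  Position 0: 'd' vs 'b' => differ
  Position 1: 'c' vs 'c' => same
  Position 2: 'b' vs 'a' => differ
  Position 3: 'd' vs 'c' => differ
  Position 4: 'd' vs 'c' => differ
  Position 5: 'b' vs 'a' => differ
  Position 6: 'c' vs 'd' => differ
  Position 7: 'a' vs 'b' => differ
Total differences (Hamming distance): 7

7


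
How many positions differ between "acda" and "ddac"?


Comparing "acda" and "ddac" position by position:
  Position 0: 'a' vs 'd' => DIFFER
  Position 1: 'c' vs 'd' => DIFFER
  Position 2: 'd' vs 'a' => DIFFER
  Position 3: 'a' vs 'c' => DIFFER
Positions that differ: 4

4


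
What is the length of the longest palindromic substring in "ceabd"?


Input: "ceabd"
Checking substrings for palindromes:
  No multi-char palindromic substrings found
Longest palindromic substring: "c" with length 1

1


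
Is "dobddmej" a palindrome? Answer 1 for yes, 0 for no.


Input: dobddmej
Reversed: jemddbod
  Compare pos 0 ('d') with pos 7 ('j'): MISMATCH
  Compare pos 1 ('o') with pos 6 ('e'): MISMATCH
  Compare pos 2 ('b') with pos 5 ('m'): MISMATCH
  Compare pos 3 ('d') with pos 4 ('d'): match
Result: not a palindrome

0


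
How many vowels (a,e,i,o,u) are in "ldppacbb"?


Input: ldppacbb
Checking each character:
  'l' at position 0: consonant
  'd' at position 1: consonant
  'p' at position 2: consonant
  'p' at position 3: consonant
  'a' at position 4: vowel (running total: 1)
  'c' at position 5: consonant
  'b' at position 6: consonant
  'b' at position 7: consonant
Total vowels: 1

1


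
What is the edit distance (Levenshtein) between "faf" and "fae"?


Computing edit distance: "faf" -> "fae"
DP table:
           f    a    e
      0    1    2    3
  f   1    0    1    2
  a   2    1    0    1
  f   3    2    1    1
Edit distance = dp[3][3] = 1

1


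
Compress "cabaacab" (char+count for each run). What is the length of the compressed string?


Input: cabaacab
Runs:
  'c' x 1 => "c1"
  'a' x 1 => "a1"
  'b' x 1 => "b1"
  'a' x 2 => "a2"
  'c' x 1 => "c1"
  'a' x 1 => "a1"
  'b' x 1 => "b1"
Compressed: "c1a1b1a2c1a1b1"
Compressed length: 14

14


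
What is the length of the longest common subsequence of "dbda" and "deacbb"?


LCS of "dbda" and "deacbb"
DP table:
           d    e    a    c    b    b
      0    0    0    0    0    0    0
  d   0    1    1    1    1    1    1
  b   0    1    1    1    1    2    2
  d   0    1    1    1    1    2    2
  a   0    1    1    2    2    2    2
LCS length = dp[4][6] = 2

2


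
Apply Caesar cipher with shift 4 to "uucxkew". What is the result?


Caesar cipher: shift "uucxkew" by 4
  'u' (pos 20) + 4 = pos 24 = 'y'
  'u' (pos 20) + 4 = pos 24 = 'y'
  'c' (pos 2) + 4 = pos 6 = 'g'
  'x' (pos 23) + 4 = pos 1 = 'b'
  'k' (pos 10) + 4 = pos 14 = 'o'
  'e' (pos 4) + 4 = pos 8 = 'i'
  'w' (pos 22) + 4 = pos 0 = 'a'
Result: yygboia

yygboia


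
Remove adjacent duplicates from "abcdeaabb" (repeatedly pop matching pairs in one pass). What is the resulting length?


Input: abcdeaabb
Stack-based adjacent duplicate removal:
  Read 'a': push. Stack: a
  Read 'b': push. Stack: ab
  Read 'c': push. Stack: abc
  Read 'd': push. Stack: abcd
  Read 'e': push. Stack: abcde
  Read 'a': push. Stack: abcdea
  Read 'a': matches stack top 'a' => pop. Stack: abcde
  Read 'b': push. Stack: abcdeb
  Read 'b': matches stack top 'b' => pop. Stack: abcde
Final stack: "abcde" (length 5)

5


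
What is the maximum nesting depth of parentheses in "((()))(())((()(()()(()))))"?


Input: "((()))(())((()(()()(()))))"
Tracking depth:
  Position 0 '(': depth becomes 1
  Position 1 '(': depth becomes 2
  Position 2 '(': depth becomes 3
  Position 3 ')': depth becomes 2
  Position 4 ')': depth becomes 1
  Position 5 ')': depth becomes 0
  Position 6 '(': depth becomes 1
  Position 7 '(': depth becomes 2
  Position 8 ')': depth becomes 1
  Position 9 ')': depth becomes 0
  Position 10 '(': depth becomes 1
  Position 11 '(': depth becomes 2
  Position 12 '(': depth becomes 3
  Position 13 ')': depth becomes 2
  Position 14 '(': depth becomes 3
  Position 15 '(': depth becomes 4
  Position 16 ')': depth becomes 3
  Position 17 '(': depth becomes 4
  Position 18 ')': depth becomes 3
  Position 19 '(': depth becomes 4
  Position 20 '(': depth becomes 5
  Position 21 ')': depth becomes 4
  Position 22 ')': depth becomes 3
  Position 23 ')': depth becomes 2
  Position 24 ')': depth becomes 1
  Position 25 ')': depth becomes 0
Maximum depth reached: 5

5


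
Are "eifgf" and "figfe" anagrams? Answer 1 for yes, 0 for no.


Strings: "eifgf", "figfe"
Sorted first:  effgi
Sorted second: effgi
Sorted forms match => anagrams

1


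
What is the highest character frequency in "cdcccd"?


Input: cdcccd
Character counts:
  'c': 4
  'd': 2
Maximum frequency: 4

4


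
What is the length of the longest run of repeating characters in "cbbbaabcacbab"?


Input: "cbbbaabcacbab"
Scanning for longest run:
  Position 1 ('b'): new char, reset run to 1
  Position 2 ('b'): continues run of 'b', length=2
  Position 3 ('b'): continues run of 'b', length=3
  Position 4 ('a'): new char, reset run to 1
  Position 5 ('a'): continues run of 'a', length=2
  Position 6 ('b'): new char, reset run to 1
  Position 7 ('c'): new char, reset run to 1
  Position 8 ('a'): new char, reset run to 1
  Position 9 ('c'): new char, reset run to 1
  Position 10 ('b'): new char, reset run to 1
  Position 11 ('a'): new char, reset run to 1
  Position 12 ('b'): new char, reset run to 1
Longest run: 'b' with length 3

3


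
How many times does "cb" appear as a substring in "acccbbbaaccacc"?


Searching for "cb" in "acccbbbaaccacc"
Scanning each position:
  Position 0: "ac" => no
  Position 1: "cc" => no
  Position 2: "cc" => no
  Position 3: "cb" => MATCH
  Position 4: "bb" => no
  Position 5: "bb" => no
  Position 6: "ba" => no
  Position 7: "aa" => no
  Position 8: "ac" => no
  Position 9: "cc" => no
  Position 10: "ca" => no
  Position 11: "ac" => no
  Position 12: "cc" => no
Total occurrences: 1

1


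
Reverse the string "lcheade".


Input: lcheade
Reading characters right to left:
  Position 6: 'e'
  Position 5: 'd'
  Position 4: 'a'
  Position 3: 'e'
  Position 2: 'h'
  Position 1: 'c'
  Position 0: 'l'
Reversed: edaehcl

edaehcl


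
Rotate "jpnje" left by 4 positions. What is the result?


Input: "jpnje", rotate left by 4
First 4 characters: "jpnj"
Remaining characters: "e"
Concatenate remaining + first: "e" + "jpnj" = "ejpnj"

ejpnj


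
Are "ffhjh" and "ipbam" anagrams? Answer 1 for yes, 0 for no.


Strings: "ffhjh", "ipbam"
Sorted first:  ffhhj
Sorted second: abimp
Differ at position 0: 'f' vs 'a' => not anagrams

0


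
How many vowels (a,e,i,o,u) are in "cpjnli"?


Input: cpjnli
Checking each character:
  'c' at position 0: consonant
  'p' at position 1: consonant
  'j' at position 2: consonant
  'n' at position 3: consonant
  'l' at position 4: consonant
  'i' at position 5: vowel (running total: 1)
Total vowels: 1

1


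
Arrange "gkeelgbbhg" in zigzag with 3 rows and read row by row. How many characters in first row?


Zigzag "gkeelgbbhg" into 3 rows:
Placing characters:
  'g' => row 0
  'k' => row 1
  'e' => row 2
  'e' => row 1
  'l' => row 0
  'g' => row 1
  'b' => row 2
  'b' => row 1
  'h' => row 0
  'g' => row 1
Rows:
  Row 0: "glh"
  Row 1: "kegbg"
  Row 2: "eb"
First row length: 3

3


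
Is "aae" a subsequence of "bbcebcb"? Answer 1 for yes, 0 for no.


Check if "aae" is a subsequence of "bbcebcb"
Greedy scan:
  Position 0 ('b'): no match needed
  Position 1 ('b'): no match needed
  Position 2 ('c'): no match needed
  Position 3 ('e'): no match needed
  Position 4 ('b'): no match needed
  Position 5 ('c'): no match needed
  Position 6 ('b'): no match needed
Only matched 0/3 characters => not a subsequence

0


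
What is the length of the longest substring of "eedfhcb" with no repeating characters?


Input: "eedfhcb"
Sliding window (track last position of each char):
  Position 0 ('e'): window [0,0] length 1 -- new best
  Position 1 ('e'): repeat (last at 0), move window start to 1
  Position 1 ('e'): window [1,1] length 1
  Position 2 ('d'): window [1,2] length 2 -- new best
  Position 3 ('f'): window [1,3] length 3 -- new best
  Position 4 ('h'): window [1,4] length 4 -- new best
  Position 5 ('c'): window [1,5] length 5 -- new best
  Position 6 ('b'): window [1,6] length 6 -- new best
Longest substring with no repeats: "edfhcb" with length 6

6


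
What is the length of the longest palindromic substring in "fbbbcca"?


Input: "fbbbcca"
Checking substrings for palindromes:
  [1:4] "bbb" (len 3) => palindrome
  [1:3] "bb" (len 2) => palindrome
  [2:4] "bb" (len 2) => palindrome
  [4:6] "cc" (len 2) => palindrome
Longest palindromic substring: "bbb" with length 3

3


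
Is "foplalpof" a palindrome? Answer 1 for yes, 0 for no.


Input: foplalpof
Reversed: foplalpof
  Compare pos 0 ('f') with pos 8 ('f'): match
  Compare pos 1 ('o') with pos 7 ('o'): match
  Compare pos 2 ('p') with pos 6 ('p'): match
  Compare pos 3 ('l') with pos 5 ('l'): match
Result: palindrome

1


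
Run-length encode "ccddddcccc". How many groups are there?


Input: ccddddcccc
Scanning for consecutive runs:
  Group 1: 'c' x 2 (positions 0-1)
  Group 2: 'd' x 4 (positions 2-5)
  Group 3: 'c' x 4 (positions 6-9)
Total groups: 3

3


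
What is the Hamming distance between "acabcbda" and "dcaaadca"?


Comparing "acabcbda" and "dcaaadca" position by position:
  Position 0: 'a' vs 'd' => differ
  Position 1: 'c' vs 'c' => same
  Position 2: 'a' vs 'a' => same
  Position 3: 'b' vs 'a' => differ
  Position 4: 'c' vs 'a' => differ
  Position 5: 'b' vs 'd' => differ
  Position 6: 'd' vs 'c' => differ
  Position 7: 'a' vs 'a' => same
Total differences (Hamming distance): 5

5


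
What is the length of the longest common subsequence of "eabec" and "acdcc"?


LCS of "eabec" and "acdcc"
DP table:
           a    c    d    c    c
      0    0    0    0    0    0
  e   0    0    0    0    0    0
  a   0    1    1    1    1    1
  b   0    1    1    1    1    1
  e   0    1    1    1    1    1
  c   0    1    2    2    2    2
LCS length = dp[5][5] = 2

2


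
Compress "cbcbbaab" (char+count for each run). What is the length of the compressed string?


Input: cbcbbaab
Runs:
  'c' x 1 => "c1"
  'b' x 1 => "b1"
  'c' x 1 => "c1"
  'b' x 2 => "b2"
  'a' x 2 => "a2"
  'b' x 1 => "b1"
Compressed: "c1b1c1b2a2b1"
Compressed length: 12

12


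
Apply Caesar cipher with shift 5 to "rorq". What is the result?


Caesar cipher: shift "rorq" by 5
  'r' (pos 17) + 5 = pos 22 = 'w'
  'o' (pos 14) + 5 = pos 19 = 't'
  'r' (pos 17) + 5 = pos 22 = 'w'
  'q' (pos 16) + 5 = pos 21 = 'v'
Result: wtwv

wtwv


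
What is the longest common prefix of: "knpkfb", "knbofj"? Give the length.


Words: knpkfb, knbofj
  Position 0: all 'k' => match
  Position 1: all 'n' => match
  Position 2: ('p', 'b') => mismatch, stop
LCP = "kn" (length 2)

2


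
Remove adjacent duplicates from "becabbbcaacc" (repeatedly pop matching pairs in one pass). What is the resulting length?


Input: becabbbcaacc
Stack-based adjacent duplicate removal:
  Read 'b': push. Stack: b
  Read 'e': push. Stack: be
  Read 'c': push. Stack: bec
  Read 'a': push. Stack: beca
  Read 'b': push. Stack: becab
  Read 'b': matches stack top 'b' => pop. Stack: beca
  Read 'b': push. Stack: becab
  Read 'c': push. Stack: becabc
  Read 'a': push. Stack: becabca
  Read 'a': matches stack top 'a' => pop. Stack: becabc
  Read 'c': matches stack top 'c' => pop. Stack: becab
  Read 'c': push. Stack: becabc
Final stack: "becabc" (length 6)

6


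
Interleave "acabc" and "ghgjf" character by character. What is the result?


Interleaving "acabc" and "ghgjf":
  Position 0: 'a' from first, 'g' from second => "ag"
  Position 1: 'c' from first, 'h' from second => "ch"
  Position 2: 'a' from first, 'g' from second => "ag"
  Position 3: 'b' from first, 'j' from second => "bj"
  Position 4: 'c' from first, 'f' from second => "cf"
Result: agchagbjcf

agchagbjcf


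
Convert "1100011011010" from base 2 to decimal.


Input: "1100011011010" in base 2
Positional expansion:
  Digit '1' (value 1) x 2^12 = 4096
  Digit '1' (value 1) x 2^11 = 2048
  Digit '0' (value 0) x 2^10 = 0
  Digit '0' (value 0) x 2^9 = 0
  Digit '0' (value 0) x 2^8 = 0
  Digit '1' (value 1) x 2^7 = 128
  Digit '1' (value 1) x 2^6 = 64
  Digit '0' (value 0) x 2^5 = 0
  Digit '1' (value 1) x 2^4 = 16
  Digit '1' (value 1) x 2^3 = 8
  Digit '0' (value 0) x 2^2 = 0
  Digit '1' (value 1) x 2^1 = 2
  Digit '0' (value 0) x 2^0 = 0
Sum = 6362

6362


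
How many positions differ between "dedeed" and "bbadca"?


Comparing "dedeed" and "bbadca" position by position:
  Position 0: 'd' vs 'b' => DIFFER
  Position 1: 'e' vs 'b' => DIFFER
  Position 2: 'd' vs 'a' => DIFFER
  Position 3: 'e' vs 'd' => DIFFER
  Position 4: 'e' vs 'c' => DIFFER
  Position 5: 'd' vs 'a' => DIFFER
Positions that differ: 6

6


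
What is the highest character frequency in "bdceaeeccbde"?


Input: bdceaeeccbde
Character counts:
  'a': 1
  'b': 2
  'c': 3
  'd': 2
  'e': 4
Maximum frequency: 4

4


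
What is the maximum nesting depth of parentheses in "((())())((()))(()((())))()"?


Input: "((())())((()))(()((())))()"
Tracking depth:
  Position 0 '(': depth becomes 1
  Position 1 '(': depth becomes 2
  Position 2 '(': depth becomes 3
  Position 3 ')': depth becomes 2
  Position 4 ')': depth becomes 1
  Position 5 '(': depth becomes 2
  Position 6 ')': depth becomes 1
  Position 7 ')': depth becomes 0
  Position 8 '(': depth becomes 1
  Position 9 '(': depth becomes 2
  Position 10 '(': depth becomes 3
  Position 11 ')': depth becomes 2
  Position 12 ')': depth becomes 1
  Position 13 ')': depth becomes 0
  Position 14 '(': depth becomes 1
  Position 15 '(': depth becomes 2
  Position 16 ')': depth becomes 1
  Position 17 '(': depth becomes 2
  Position 18 '(': depth becomes 3
  Position 19 '(': depth becomes 4
  Position 20 ')': depth becomes 3
  Position 21 ')': depth becomes 2
  Position 22 ')': depth becomes 1
  Position 23 ')': depth becomes 0
  Position 24 '(': depth becomes 1
  Position 25 ')': depth becomes 0
Maximum depth reached: 4

4


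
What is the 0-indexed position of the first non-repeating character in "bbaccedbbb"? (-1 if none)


Input: bbaccedbbb
Character frequencies:
  'a': 1
  'b': 5
  'c': 2
  'd': 1
  'e': 1
Scanning left to right for freq == 1:
  Position 0 ('b'): freq=5, skip
  Position 1 ('b'): freq=5, skip
  Position 2 ('a'): unique! => answer = 2

2


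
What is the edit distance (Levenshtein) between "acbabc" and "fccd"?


Computing edit distance: "acbabc" -> "fccd"
DP table:
           f    c    c    d
      0    1    2    3    4
  a   1    1    2    3    4
  c   2    2    1    2    3
  b   3    3    2    2    3
  a   4    4    3    3    3
  b   5    5    4    4    4
  c   6    6    5    4    5
Edit distance = dp[6][4] = 5

5


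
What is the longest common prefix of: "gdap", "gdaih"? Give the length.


Words: gdap, gdaih
  Position 0: all 'g' => match
  Position 1: all 'd' => match
  Position 2: all 'a' => match
  Position 3: ('p', 'i') => mismatch, stop
LCP = "gda" (length 3)

3


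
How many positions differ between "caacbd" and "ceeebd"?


Comparing "caacbd" and "ceeebd" position by position:
  Position 0: 'c' vs 'c' => same
  Position 1: 'a' vs 'e' => DIFFER
  Position 2: 'a' vs 'e' => DIFFER
  Position 3: 'c' vs 'e' => DIFFER
  Position 4: 'b' vs 'b' => same
  Position 5: 'd' vs 'd' => same
Positions that differ: 3

3


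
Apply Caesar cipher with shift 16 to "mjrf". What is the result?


Caesar cipher: shift "mjrf" by 16
  'm' (pos 12) + 16 = pos 2 = 'c'
  'j' (pos 9) + 16 = pos 25 = 'z'
  'r' (pos 17) + 16 = pos 7 = 'h'
  'f' (pos 5) + 16 = pos 21 = 'v'
Result: czhv

czhv


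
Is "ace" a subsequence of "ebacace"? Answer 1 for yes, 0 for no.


Check if "ace" is a subsequence of "ebacace"
Greedy scan:
  Position 0 ('e'): no match needed
  Position 1 ('b'): no match needed
  Position 2 ('a'): matches sub[0] = 'a'
  Position 3 ('c'): matches sub[1] = 'c'
  Position 4 ('a'): no match needed
  Position 5 ('c'): no match needed
  Position 6 ('e'): matches sub[2] = 'e'
All 3 characters matched => is a subsequence

1


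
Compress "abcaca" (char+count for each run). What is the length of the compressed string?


Input: abcaca
Runs:
  'a' x 1 => "a1"
  'b' x 1 => "b1"
  'c' x 1 => "c1"
  'a' x 1 => "a1"
  'c' x 1 => "c1"
  'a' x 1 => "a1"
Compressed: "a1b1c1a1c1a1"
Compressed length: 12

12


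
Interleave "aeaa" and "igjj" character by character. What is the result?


Interleaving "aeaa" and "igjj":
  Position 0: 'a' from first, 'i' from second => "ai"
  Position 1: 'e' from first, 'g' from second => "eg"
  Position 2: 'a' from first, 'j' from second => "aj"
  Position 3: 'a' from first, 'j' from second => "aj"
Result: aiegajaj

aiegajaj


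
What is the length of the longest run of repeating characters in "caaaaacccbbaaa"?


Input: "caaaaacccbbaaa"
Scanning for longest run:
  Position 1 ('a'): new char, reset run to 1
  Position 2 ('a'): continues run of 'a', length=2
  Position 3 ('a'): continues run of 'a', length=3
  Position 4 ('a'): continues run of 'a', length=4
  Position 5 ('a'): continues run of 'a', length=5
  Position 6 ('c'): new char, reset run to 1
  Position 7 ('c'): continues run of 'c', length=2
  Position 8 ('c'): continues run of 'c', length=3
  Position 9 ('b'): new char, reset run to 1
  Position 10 ('b'): continues run of 'b', length=2
  Position 11 ('a'): new char, reset run to 1
  Position 12 ('a'): continues run of 'a', length=2
  Position 13 ('a'): continues run of 'a', length=3
Longest run: 'a' with length 5

5


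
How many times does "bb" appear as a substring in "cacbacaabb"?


Searching for "bb" in "cacbacaabb"
Scanning each position:
  Position 0: "ca" => no
  Position 1: "ac" => no
  Position 2: "cb" => no
  Position 3: "ba" => no
  Position 4: "ac" => no
  Position 5: "ca" => no
  Position 6: "aa" => no
  Position 7: "ab" => no
  Position 8: "bb" => MATCH
Total occurrences: 1

1


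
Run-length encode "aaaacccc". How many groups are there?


Input: aaaacccc
Scanning for consecutive runs:
  Group 1: 'a' x 4 (positions 0-3)
  Group 2: 'c' x 4 (positions 4-7)
Total groups: 2

2


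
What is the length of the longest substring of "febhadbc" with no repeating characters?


Input: "febhadbc"
Sliding window (track last position of each char):
  Position 0 ('f'): window [0,0] length 1 -- new best
  Position 1 ('e'): window [0,1] length 2 -- new best
  Position 2 ('b'): window [0,2] length 3 -- new best
  Position 3 ('h'): window [0,3] length 4 -- new best
  Position 4 ('a'): window [0,4] length 5 -- new best
  Position 5 ('d'): window [0,5] length 6 -- new best
  Position 6 ('b'): repeat (last at 2), move window start to 3
  Position 6 ('b'): window [3,6] length 4
  Position 7 ('c'): window [3,7] length 5
Longest substring with no repeats: "febhad" with length 6

6


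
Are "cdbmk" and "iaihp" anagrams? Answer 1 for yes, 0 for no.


Strings: "cdbmk", "iaihp"
Sorted first:  bcdkm
Sorted second: ahiip
Differ at position 0: 'b' vs 'a' => not anagrams

0


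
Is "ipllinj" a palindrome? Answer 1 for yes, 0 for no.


Input: ipllinj
Reversed: jnillpi
  Compare pos 0 ('i') with pos 6 ('j'): MISMATCH
  Compare pos 1 ('p') with pos 5 ('n'): MISMATCH
  Compare pos 2 ('l') with pos 4 ('i'): MISMATCH
Result: not a palindrome

0


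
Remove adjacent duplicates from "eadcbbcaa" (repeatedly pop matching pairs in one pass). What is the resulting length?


Input: eadcbbcaa
Stack-based adjacent duplicate removal:
  Read 'e': push. Stack: e
  Read 'a': push. Stack: ea
  Read 'd': push. Stack: ead
  Read 'c': push. Stack: eadc
  Read 'b': push. Stack: eadcb
  Read 'b': matches stack top 'b' => pop. Stack: eadc
  Read 'c': matches stack top 'c' => pop. Stack: ead
  Read 'a': push. Stack: eada
  Read 'a': matches stack top 'a' => pop. Stack: ead
Final stack: "ead" (length 3)

3


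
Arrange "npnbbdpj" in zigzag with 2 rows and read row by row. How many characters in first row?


Zigzag "npnbbdpj" into 2 rows:
Placing characters:
  'n' => row 0
  'p' => row 1
  'n' => row 0
  'b' => row 1
  'b' => row 0
  'd' => row 1
  'p' => row 0
  'j' => row 1
Rows:
  Row 0: "nnbp"
  Row 1: "pbdj"
First row length: 4

4


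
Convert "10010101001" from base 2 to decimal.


Input: "10010101001" in base 2
Positional expansion:
  Digit '1' (value 1) x 2^10 = 1024
  Digit '0' (value 0) x 2^9 = 0
  Digit '0' (value 0) x 2^8 = 0
  Digit '1' (value 1) x 2^7 = 128
  Digit '0' (value 0) x 2^6 = 0
  Digit '1' (value 1) x 2^5 = 32
  Digit '0' (value 0) x 2^4 = 0
  Digit '1' (value 1) x 2^3 = 8
  Digit '0' (value 0) x 2^2 = 0
  Digit '0' (value 0) x 2^1 = 0
  Digit '1' (value 1) x 2^0 = 1
Sum = 1193

1193


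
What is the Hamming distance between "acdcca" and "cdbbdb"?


Comparing "acdcca" and "cdbbdb" position by position:
  Position 0: 'a' vs 'c' => differ
  Position 1: 'c' vs 'd' => differ
  Position 2: 'd' vs 'b' => differ
  Position 3: 'c' vs 'b' => differ
  Position 4: 'c' vs 'd' => differ
  Position 5: 'a' vs 'b' => differ
Total differences (Hamming distance): 6

6


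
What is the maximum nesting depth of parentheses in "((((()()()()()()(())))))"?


Input: "((((()()()()()()(())))))"
Tracking depth:
  Position 0 '(': depth becomes 1
  Position 1 '(': depth becomes 2
  Position 2 '(': depth becomes 3
  Position 3 '(': depth becomes 4
  Position 4 '(': depth becomes 5
  Position 5 ')': depth becomes 4
  Position 6 '(': depth becomes 5
  Position 7 ')': depth becomes 4
  Position 8 '(': depth becomes 5
  Position 9 ')': depth becomes 4
  Position 10 '(': depth becomes 5
  Position 11 ')': depth becomes 4
  Position 12 '(': depth becomes 5
  Position 13 ')': depth becomes 4
  Position 14 '(': depth becomes 5
  Position 15 ')': depth becomes 4
  Position 16 '(': depth becomes 5
  Position 17 '(': depth becomes 6
  Position 18 ')': depth becomes 5
  Position 19 ')': depth becomes 4
  Position 20 ')': depth becomes 3
  Position 21 ')': depth becomes 2
  Position 22 ')': depth becomes 1
  Position 23 ')': depth becomes 0
Maximum depth reached: 6

6


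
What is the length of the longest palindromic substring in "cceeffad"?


Input: "cceeffad"
Checking substrings for palindromes:
  [0:2] "cc" (len 2) => palindrome
  [2:4] "ee" (len 2) => palindrome
  [4:6] "ff" (len 2) => palindrome
Longest palindromic substring: "cc" with length 2

2


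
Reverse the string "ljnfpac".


Input: ljnfpac
Reading characters right to left:
  Position 6: 'c'
  Position 5: 'a'
  Position 4: 'p'
  Position 3: 'f'
  Position 2: 'n'
  Position 1: 'j'
  Position 0: 'l'
Reversed: capfnjl

capfnjl


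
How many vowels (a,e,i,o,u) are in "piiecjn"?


Input: piiecjn
Checking each character:
  'p' at position 0: consonant
  'i' at position 1: vowel (running total: 1)
  'i' at position 2: vowel (running total: 2)
  'e' at position 3: vowel (running total: 3)
  'c' at position 4: consonant
  'j' at position 5: consonant
  'n' at position 6: consonant
Total vowels: 3

3


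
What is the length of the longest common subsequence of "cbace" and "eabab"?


LCS of "cbace" and "eabab"
DP table:
           e    a    b    a    b
      0    0    0    0    0    0
  c   0    0    0    0    0    0
  b   0    0    0    1    1    1
  a   0    0    1    1    2    2
  c   0    0    1    1    2    2
  e   0    1    1    1    2    2
LCS length = dp[5][5] = 2

2


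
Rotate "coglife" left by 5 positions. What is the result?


Input: "coglife", rotate left by 5
First 5 characters: "cogli"
Remaining characters: "fe"
Concatenate remaining + first: "fe" + "cogli" = "fecogli"

fecogli


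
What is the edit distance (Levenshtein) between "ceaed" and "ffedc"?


Computing edit distance: "ceaed" -> "ffedc"
DP table:
           f    f    e    d    c
      0    1    2    3    4    5
  c   1    1    2    3    4    4
  e   2    2    2    2    3    4
  a   3    3    3    3    3    4
  e   4    4    4    3    4    4
  d   5    5    5    4    3    4
Edit distance = dp[5][5] = 4

4
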